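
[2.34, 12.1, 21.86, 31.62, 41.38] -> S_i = 2.34 + 9.76*i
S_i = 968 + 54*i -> [968, 1022, 1076, 1130, 1184]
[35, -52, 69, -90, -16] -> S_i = Random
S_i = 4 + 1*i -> [4, 5, 6, 7, 8]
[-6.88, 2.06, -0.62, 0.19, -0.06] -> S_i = -6.88*(-0.30)^i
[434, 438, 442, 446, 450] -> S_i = 434 + 4*i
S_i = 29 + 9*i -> [29, 38, 47, 56, 65]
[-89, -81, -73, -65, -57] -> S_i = -89 + 8*i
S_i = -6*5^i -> [-6, -30, -150, -750, -3750]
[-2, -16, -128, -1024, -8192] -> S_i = -2*8^i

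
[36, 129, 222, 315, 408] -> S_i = 36 + 93*i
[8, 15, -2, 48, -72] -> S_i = Random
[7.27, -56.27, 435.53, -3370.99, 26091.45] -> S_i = 7.27*(-7.74)^i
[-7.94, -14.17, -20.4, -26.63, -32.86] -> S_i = -7.94 + -6.23*i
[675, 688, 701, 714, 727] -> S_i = 675 + 13*i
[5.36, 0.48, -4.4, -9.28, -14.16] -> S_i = 5.36 + -4.88*i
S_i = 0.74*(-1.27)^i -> [0.74, -0.94, 1.19, -1.52, 1.93]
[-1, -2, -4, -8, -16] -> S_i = -1*2^i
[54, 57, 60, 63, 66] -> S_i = 54 + 3*i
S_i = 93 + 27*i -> [93, 120, 147, 174, 201]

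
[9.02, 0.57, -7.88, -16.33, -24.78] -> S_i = 9.02 + -8.45*i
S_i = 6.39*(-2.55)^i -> [6.39, -16.29, 41.55, -105.95, 270.19]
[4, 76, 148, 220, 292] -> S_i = 4 + 72*i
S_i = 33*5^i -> [33, 165, 825, 4125, 20625]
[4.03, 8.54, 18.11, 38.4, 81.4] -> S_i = 4.03*2.12^i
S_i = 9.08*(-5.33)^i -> [9.08, -48.4, 257.95, -1374.89, 7328.16]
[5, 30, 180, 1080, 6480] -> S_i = 5*6^i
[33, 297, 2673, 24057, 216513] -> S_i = 33*9^i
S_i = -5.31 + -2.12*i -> [-5.31, -7.43, -9.55, -11.67, -13.79]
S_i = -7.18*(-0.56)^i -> [-7.18, 4.02, -2.25, 1.26, -0.71]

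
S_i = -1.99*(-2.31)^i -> [-1.99, 4.6, -10.62, 24.53, -56.66]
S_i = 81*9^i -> [81, 729, 6561, 59049, 531441]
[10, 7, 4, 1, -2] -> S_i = 10 + -3*i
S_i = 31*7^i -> [31, 217, 1519, 10633, 74431]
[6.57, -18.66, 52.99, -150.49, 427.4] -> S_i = 6.57*(-2.84)^i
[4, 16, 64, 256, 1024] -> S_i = 4*4^i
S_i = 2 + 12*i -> [2, 14, 26, 38, 50]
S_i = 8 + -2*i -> [8, 6, 4, 2, 0]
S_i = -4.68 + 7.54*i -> [-4.68, 2.86, 10.4, 17.94, 25.48]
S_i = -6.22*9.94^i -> [-6.22, -61.83, -614.56, -6108.71, -60720.58]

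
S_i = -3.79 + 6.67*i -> [-3.79, 2.88, 9.55, 16.22, 22.89]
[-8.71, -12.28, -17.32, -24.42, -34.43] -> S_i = -8.71*1.41^i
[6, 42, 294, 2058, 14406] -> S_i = 6*7^i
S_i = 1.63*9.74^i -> [1.63, 15.88, 154.63, 1506.14, 14669.77]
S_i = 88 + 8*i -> [88, 96, 104, 112, 120]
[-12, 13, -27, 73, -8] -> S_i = Random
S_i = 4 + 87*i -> [4, 91, 178, 265, 352]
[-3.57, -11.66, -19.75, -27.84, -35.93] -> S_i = -3.57 + -8.09*i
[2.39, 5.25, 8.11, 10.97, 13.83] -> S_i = 2.39 + 2.86*i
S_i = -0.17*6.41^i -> [-0.17, -1.09, -6.98, -44.77, -287.0]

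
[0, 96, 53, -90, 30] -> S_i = Random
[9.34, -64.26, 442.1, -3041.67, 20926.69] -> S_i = 9.34*(-6.88)^i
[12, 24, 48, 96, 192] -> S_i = 12*2^i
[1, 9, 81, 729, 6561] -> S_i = 1*9^i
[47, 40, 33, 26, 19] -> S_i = 47 + -7*i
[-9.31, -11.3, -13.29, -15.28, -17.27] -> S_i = -9.31 + -1.99*i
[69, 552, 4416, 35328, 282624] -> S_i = 69*8^i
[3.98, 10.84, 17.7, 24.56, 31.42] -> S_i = 3.98 + 6.86*i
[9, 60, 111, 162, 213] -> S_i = 9 + 51*i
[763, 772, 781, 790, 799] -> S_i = 763 + 9*i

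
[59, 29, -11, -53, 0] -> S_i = Random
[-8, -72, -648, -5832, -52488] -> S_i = -8*9^i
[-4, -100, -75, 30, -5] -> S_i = Random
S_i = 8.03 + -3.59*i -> [8.03, 4.44, 0.85, -2.74, -6.33]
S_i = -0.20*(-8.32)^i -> [-0.2, 1.66, -13.84, 115.19, -958.35]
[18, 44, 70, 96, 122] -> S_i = 18 + 26*i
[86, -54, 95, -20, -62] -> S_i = Random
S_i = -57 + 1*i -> [-57, -56, -55, -54, -53]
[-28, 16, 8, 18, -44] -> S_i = Random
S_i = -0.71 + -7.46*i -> [-0.71, -8.17, -15.63, -23.09, -30.55]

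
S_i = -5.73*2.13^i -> [-5.73, -12.2, -26.0, -55.37, -117.94]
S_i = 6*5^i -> [6, 30, 150, 750, 3750]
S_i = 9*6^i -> [9, 54, 324, 1944, 11664]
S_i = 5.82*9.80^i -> [5.82, 57.04, 558.95, 5477.74, 53681.83]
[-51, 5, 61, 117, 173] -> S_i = -51 + 56*i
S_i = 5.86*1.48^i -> [5.86, 8.67, 12.84, 19.0, 28.12]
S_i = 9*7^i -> [9, 63, 441, 3087, 21609]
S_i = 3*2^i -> [3, 6, 12, 24, 48]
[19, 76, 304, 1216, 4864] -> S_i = 19*4^i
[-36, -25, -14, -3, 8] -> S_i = -36 + 11*i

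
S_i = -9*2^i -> [-9, -18, -36, -72, -144]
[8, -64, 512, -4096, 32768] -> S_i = 8*-8^i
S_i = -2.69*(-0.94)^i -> [-2.69, 2.53, -2.38, 2.23, -2.1]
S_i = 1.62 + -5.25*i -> [1.62, -3.63, -8.88, -14.13, -19.38]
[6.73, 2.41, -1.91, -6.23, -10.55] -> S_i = 6.73 + -4.32*i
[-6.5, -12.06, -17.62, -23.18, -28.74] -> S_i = -6.50 + -5.56*i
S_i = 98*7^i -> [98, 686, 4802, 33614, 235298]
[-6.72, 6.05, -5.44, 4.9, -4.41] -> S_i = -6.72*(-0.90)^i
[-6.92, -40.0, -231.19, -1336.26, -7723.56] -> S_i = -6.92*5.78^i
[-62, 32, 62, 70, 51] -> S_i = Random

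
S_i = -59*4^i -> [-59, -236, -944, -3776, -15104]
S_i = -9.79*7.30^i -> [-9.79, -71.47, -521.71, -3808.48, -27801.88]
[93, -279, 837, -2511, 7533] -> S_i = 93*-3^i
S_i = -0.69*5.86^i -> [-0.69, -4.04, -23.69, -138.85, -813.65]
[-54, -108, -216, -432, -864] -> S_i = -54*2^i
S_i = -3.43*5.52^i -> [-3.43, -18.93, -104.51, -576.91, -3184.57]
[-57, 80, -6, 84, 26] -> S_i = Random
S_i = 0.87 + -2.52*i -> [0.87, -1.65, -4.17, -6.69, -9.21]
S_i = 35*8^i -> [35, 280, 2240, 17920, 143360]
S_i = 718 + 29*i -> [718, 747, 776, 805, 834]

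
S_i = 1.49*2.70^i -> [1.49, 4.02, 10.86, 29.33, 79.18]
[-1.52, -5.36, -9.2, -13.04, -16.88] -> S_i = -1.52 + -3.84*i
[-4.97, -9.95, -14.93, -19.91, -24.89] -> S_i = -4.97 + -4.98*i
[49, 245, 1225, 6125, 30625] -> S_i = 49*5^i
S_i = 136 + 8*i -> [136, 144, 152, 160, 168]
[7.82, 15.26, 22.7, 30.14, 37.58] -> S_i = 7.82 + 7.44*i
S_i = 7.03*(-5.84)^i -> [7.03, -41.06, 239.76, -1400.21, 8177.24]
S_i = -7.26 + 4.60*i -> [-7.26, -2.66, 1.94, 6.54, 11.14]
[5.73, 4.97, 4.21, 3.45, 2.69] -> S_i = 5.73 + -0.76*i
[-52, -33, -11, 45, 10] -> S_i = Random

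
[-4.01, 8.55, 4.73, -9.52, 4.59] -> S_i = Random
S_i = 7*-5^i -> [7, -35, 175, -875, 4375]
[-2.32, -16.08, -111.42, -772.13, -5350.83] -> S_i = -2.32*6.93^i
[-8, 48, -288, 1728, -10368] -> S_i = -8*-6^i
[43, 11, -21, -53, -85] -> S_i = 43 + -32*i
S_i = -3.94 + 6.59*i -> [-3.94, 2.65, 9.24, 15.83, 22.42]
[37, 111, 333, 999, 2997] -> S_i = 37*3^i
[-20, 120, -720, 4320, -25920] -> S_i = -20*-6^i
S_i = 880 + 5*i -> [880, 885, 890, 895, 900]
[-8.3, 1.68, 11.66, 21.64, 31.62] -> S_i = -8.30 + 9.98*i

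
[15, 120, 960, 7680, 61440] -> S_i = 15*8^i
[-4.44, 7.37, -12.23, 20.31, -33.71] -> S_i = -4.44*(-1.66)^i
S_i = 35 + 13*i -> [35, 48, 61, 74, 87]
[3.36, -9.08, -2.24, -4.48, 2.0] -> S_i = Random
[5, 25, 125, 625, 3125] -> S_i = 5*5^i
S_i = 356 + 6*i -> [356, 362, 368, 374, 380]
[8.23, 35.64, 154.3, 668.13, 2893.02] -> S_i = 8.23*4.33^i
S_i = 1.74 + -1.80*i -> [1.74, -0.06, -1.86, -3.66, -5.46]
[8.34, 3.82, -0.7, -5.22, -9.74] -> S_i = 8.34 + -4.52*i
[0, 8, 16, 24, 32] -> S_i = 0 + 8*i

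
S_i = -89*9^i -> [-89, -801, -7209, -64881, -583929]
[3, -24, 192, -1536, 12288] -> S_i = 3*-8^i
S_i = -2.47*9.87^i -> [-2.47, -24.38, -240.62, -2374.92, -23440.43]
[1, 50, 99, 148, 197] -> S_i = 1 + 49*i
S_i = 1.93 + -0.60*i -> [1.93, 1.33, 0.73, 0.13, -0.47]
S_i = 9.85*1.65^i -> [9.85, 16.25, 26.82, 44.25, 73.01]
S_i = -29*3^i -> [-29, -87, -261, -783, -2349]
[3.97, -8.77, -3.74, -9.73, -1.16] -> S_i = Random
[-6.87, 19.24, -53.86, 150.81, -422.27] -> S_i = -6.87*(-2.80)^i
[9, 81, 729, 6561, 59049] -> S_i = 9*9^i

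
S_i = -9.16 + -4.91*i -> [-9.16, -14.07, -18.98, -23.89, -28.8]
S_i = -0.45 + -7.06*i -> [-0.45, -7.51, -14.57, -21.63, -28.69]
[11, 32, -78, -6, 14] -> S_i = Random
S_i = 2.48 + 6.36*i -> [2.48, 8.84, 15.2, 21.56, 27.92]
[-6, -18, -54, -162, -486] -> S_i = -6*3^i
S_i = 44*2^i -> [44, 88, 176, 352, 704]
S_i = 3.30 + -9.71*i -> [3.3, -6.41, -16.12, -25.83, -35.54]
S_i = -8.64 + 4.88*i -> [-8.64, -3.76, 1.12, 6.0, 10.88]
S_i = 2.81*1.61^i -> [2.81, 4.52, 7.28, 11.73, 18.88]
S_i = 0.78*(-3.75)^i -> [0.78, -2.92, 10.97, -41.13, 154.25]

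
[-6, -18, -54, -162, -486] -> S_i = -6*3^i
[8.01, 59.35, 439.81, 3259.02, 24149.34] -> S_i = 8.01*7.41^i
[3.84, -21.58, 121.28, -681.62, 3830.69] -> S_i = 3.84*(-5.62)^i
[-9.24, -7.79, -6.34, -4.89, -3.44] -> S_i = -9.24 + 1.45*i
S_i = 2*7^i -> [2, 14, 98, 686, 4802]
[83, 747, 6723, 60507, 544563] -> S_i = 83*9^i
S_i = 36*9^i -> [36, 324, 2916, 26244, 236196]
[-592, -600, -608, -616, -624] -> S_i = -592 + -8*i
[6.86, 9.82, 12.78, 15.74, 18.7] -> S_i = 6.86 + 2.96*i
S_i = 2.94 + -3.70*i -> [2.94, -0.76, -4.46, -8.16, -11.86]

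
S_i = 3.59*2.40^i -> [3.59, 8.62, 20.68, 49.63, 119.11]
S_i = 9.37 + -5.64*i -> [9.37, 3.73, -1.91, -7.55, -13.19]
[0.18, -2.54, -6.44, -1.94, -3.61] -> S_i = Random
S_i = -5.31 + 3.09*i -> [-5.31, -2.22, 0.87, 3.96, 7.05]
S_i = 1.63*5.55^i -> [1.63, 9.05, 50.21, 278.65, 1546.53]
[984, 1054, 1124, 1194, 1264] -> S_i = 984 + 70*i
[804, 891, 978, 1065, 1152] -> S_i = 804 + 87*i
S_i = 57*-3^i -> [57, -171, 513, -1539, 4617]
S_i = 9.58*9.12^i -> [9.58, 87.37, 796.81, 7266.91, 66274.26]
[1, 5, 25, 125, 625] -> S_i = 1*5^i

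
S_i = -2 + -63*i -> [-2, -65, -128, -191, -254]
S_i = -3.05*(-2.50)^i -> [-3.05, 7.62, -19.06, 47.66, -119.14]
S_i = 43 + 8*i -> [43, 51, 59, 67, 75]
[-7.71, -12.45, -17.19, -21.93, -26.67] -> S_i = -7.71 + -4.74*i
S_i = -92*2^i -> [-92, -184, -368, -736, -1472]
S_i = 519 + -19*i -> [519, 500, 481, 462, 443]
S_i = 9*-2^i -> [9, -18, 36, -72, 144]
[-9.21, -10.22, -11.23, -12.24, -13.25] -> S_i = -9.21 + -1.01*i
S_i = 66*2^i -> [66, 132, 264, 528, 1056]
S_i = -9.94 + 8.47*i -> [-9.94, -1.47, 7.0, 15.47, 23.94]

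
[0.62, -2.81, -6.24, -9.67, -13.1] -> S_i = 0.62 + -3.43*i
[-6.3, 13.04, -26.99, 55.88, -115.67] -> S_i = -6.30*(-2.07)^i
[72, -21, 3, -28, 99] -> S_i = Random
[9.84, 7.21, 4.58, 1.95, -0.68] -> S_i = 9.84 + -2.63*i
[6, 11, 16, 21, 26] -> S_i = 6 + 5*i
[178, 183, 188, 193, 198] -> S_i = 178 + 5*i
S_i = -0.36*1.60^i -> [-0.36, -0.58, -0.92, -1.47, -2.36]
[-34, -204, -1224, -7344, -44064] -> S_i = -34*6^i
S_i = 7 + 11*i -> [7, 18, 29, 40, 51]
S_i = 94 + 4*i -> [94, 98, 102, 106, 110]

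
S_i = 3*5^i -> [3, 15, 75, 375, 1875]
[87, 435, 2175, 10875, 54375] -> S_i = 87*5^i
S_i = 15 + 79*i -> [15, 94, 173, 252, 331]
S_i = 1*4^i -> [1, 4, 16, 64, 256]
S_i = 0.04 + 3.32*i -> [0.04, 3.36, 6.68, 10.0, 13.32]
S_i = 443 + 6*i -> [443, 449, 455, 461, 467]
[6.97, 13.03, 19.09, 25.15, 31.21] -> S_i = 6.97 + 6.06*i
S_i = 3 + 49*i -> [3, 52, 101, 150, 199]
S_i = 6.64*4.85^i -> [6.64, 32.2, 156.19, 757.52, 3673.97]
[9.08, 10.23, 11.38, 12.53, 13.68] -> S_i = 9.08 + 1.15*i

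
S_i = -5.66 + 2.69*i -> [-5.66, -2.97, -0.28, 2.41, 5.1]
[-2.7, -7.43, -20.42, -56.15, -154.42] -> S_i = -2.70*2.75^i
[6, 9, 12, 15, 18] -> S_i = 6 + 3*i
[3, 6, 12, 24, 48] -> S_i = 3*2^i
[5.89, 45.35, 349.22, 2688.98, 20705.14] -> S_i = 5.89*7.70^i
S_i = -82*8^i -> [-82, -656, -5248, -41984, -335872]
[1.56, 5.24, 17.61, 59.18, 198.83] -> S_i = 1.56*3.36^i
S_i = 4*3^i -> [4, 12, 36, 108, 324]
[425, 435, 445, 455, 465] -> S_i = 425 + 10*i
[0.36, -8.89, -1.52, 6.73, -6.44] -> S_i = Random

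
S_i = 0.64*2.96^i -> [0.64, 1.89, 5.61, 16.6, 49.13]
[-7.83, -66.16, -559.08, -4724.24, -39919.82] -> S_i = -7.83*8.45^i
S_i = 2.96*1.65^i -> [2.96, 4.88, 8.06, 13.3, 21.94]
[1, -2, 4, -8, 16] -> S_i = 1*-2^i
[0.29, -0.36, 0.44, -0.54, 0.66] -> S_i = 0.29*(-1.23)^i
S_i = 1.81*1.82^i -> [1.81, 3.29, 6.0, 10.91, 19.86]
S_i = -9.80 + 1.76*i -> [-9.8, -8.04, -6.28, -4.52, -2.76]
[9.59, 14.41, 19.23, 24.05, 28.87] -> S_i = 9.59 + 4.82*i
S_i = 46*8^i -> [46, 368, 2944, 23552, 188416]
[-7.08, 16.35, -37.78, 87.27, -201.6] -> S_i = -7.08*(-2.31)^i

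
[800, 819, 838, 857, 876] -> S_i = 800 + 19*i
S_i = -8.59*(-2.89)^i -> [-8.59, 24.83, -71.74, 207.34, -599.22]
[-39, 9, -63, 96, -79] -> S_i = Random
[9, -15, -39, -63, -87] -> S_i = 9 + -24*i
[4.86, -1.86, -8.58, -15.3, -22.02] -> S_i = 4.86 + -6.72*i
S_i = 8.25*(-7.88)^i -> [8.25, -65.01, 512.28, -4036.76, 31809.64]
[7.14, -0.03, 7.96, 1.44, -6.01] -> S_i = Random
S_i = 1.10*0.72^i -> [1.1, 0.79, 0.57, 0.41, 0.3]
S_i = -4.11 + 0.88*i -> [-4.11, -3.23, -2.35, -1.47, -0.59]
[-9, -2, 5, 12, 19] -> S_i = -9 + 7*i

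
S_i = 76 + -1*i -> [76, 75, 74, 73, 72]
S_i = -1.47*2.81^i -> [-1.47, -4.13, -11.61, -32.62, -91.65]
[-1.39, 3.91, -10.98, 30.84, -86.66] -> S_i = -1.39*(-2.81)^i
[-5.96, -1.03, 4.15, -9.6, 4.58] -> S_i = Random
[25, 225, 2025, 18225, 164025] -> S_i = 25*9^i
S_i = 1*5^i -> [1, 5, 25, 125, 625]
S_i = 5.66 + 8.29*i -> [5.66, 13.95, 22.24, 30.53, 38.82]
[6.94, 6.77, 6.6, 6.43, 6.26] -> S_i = 6.94 + -0.17*i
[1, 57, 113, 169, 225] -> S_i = 1 + 56*i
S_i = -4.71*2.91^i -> [-4.71, -13.71, -39.88, -116.06, -337.75]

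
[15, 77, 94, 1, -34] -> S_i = Random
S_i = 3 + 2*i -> [3, 5, 7, 9, 11]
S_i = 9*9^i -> [9, 81, 729, 6561, 59049]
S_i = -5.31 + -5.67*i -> [-5.31, -10.98, -16.65, -22.32, -27.99]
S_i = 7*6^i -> [7, 42, 252, 1512, 9072]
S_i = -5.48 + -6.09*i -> [-5.48, -11.57, -17.66, -23.75, -29.84]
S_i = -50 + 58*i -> [-50, 8, 66, 124, 182]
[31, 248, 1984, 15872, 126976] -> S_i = 31*8^i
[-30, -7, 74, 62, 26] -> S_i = Random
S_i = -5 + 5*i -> [-5, 0, 5, 10, 15]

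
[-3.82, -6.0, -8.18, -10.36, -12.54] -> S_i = -3.82 + -2.18*i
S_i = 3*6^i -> [3, 18, 108, 648, 3888]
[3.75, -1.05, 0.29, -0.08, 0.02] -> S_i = 3.75*(-0.28)^i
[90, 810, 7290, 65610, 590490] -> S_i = 90*9^i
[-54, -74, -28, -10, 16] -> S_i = Random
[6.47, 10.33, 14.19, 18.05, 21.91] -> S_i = 6.47 + 3.86*i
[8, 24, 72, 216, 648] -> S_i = 8*3^i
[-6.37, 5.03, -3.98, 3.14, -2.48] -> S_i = -6.37*(-0.79)^i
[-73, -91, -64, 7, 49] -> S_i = Random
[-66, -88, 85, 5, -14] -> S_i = Random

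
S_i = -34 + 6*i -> [-34, -28, -22, -16, -10]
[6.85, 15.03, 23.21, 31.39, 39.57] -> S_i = 6.85 + 8.18*i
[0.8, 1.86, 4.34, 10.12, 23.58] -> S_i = 0.80*2.33^i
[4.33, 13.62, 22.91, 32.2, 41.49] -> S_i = 4.33 + 9.29*i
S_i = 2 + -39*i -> [2, -37, -76, -115, -154]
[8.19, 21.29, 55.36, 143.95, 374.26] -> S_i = 8.19*2.60^i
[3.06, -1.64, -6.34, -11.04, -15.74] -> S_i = 3.06 + -4.70*i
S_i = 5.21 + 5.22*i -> [5.21, 10.43, 15.65, 20.87, 26.09]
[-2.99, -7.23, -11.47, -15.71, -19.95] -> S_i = -2.99 + -4.24*i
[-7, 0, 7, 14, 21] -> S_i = -7 + 7*i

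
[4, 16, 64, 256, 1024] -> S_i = 4*4^i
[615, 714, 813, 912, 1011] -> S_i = 615 + 99*i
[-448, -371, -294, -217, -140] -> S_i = -448 + 77*i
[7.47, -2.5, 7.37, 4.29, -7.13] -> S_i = Random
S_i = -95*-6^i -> [-95, 570, -3420, 20520, -123120]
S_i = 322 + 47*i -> [322, 369, 416, 463, 510]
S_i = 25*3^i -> [25, 75, 225, 675, 2025]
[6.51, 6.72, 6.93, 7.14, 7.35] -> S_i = 6.51 + 0.21*i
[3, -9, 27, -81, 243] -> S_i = 3*-3^i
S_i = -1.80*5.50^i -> [-1.8, -9.9, -54.45, -299.48, -1647.11]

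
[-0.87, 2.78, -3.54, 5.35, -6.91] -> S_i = Random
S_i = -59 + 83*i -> [-59, 24, 107, 190, 273]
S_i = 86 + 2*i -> [86, 88, 90, 92, 94]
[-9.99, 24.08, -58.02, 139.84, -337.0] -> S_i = -9.99*(-2.41)^i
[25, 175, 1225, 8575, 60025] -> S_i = 25*7^i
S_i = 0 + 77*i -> [0, 77, 154, 231, 308]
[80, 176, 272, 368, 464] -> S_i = 80 + 96*i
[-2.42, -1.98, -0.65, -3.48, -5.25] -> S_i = Random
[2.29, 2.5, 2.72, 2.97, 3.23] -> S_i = 2.29*1.09^i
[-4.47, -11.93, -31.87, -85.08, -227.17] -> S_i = -4.47*2.67^i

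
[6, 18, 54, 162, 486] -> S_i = 6*3^i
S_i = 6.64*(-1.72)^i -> [6.64, -11.42, 19.64, -33.79, 58.11]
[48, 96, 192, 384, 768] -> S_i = 48*2^i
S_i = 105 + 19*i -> [105, 124, 143, 162, 181]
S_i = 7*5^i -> [7, 35, 175, 875, 4375]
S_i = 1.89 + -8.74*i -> [1.89, -6.85, -15.59, -24.33, -33.07]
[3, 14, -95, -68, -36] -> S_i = Random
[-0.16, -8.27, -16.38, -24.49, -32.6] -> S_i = -0.16 + -8.11*i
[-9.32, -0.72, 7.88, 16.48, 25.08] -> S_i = -9.32 + 8.60*i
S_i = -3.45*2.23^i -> [-3.45, -7.69, -17.16, -38.26, -85.32]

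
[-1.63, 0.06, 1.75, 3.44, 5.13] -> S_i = -1.63 + 1.69*i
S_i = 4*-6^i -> [4, -24, 144, -864, 5184]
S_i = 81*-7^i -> [81, -567, 3969, -27783, 194481]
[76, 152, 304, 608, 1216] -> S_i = 76*2^i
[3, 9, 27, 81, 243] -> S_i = 3*3^i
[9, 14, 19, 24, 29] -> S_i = 9 + 5*i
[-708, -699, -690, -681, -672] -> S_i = -708 + 9*i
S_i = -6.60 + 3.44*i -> [-6.6, -3.16, 0.28, 3.72, 7.16]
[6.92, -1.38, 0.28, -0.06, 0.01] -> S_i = 6.92*(-0.20)^i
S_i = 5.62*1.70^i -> [5.62, 9.55, 16.24, 27.61, 46.94]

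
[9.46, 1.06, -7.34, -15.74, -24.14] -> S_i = 9.46 + -8.40*i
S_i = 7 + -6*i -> [7, 1, -5, -11, -17]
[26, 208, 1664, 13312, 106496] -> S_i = 26*8^i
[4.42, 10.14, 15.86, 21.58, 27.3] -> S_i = 4.42 + 5.72*i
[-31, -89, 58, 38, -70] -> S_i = Random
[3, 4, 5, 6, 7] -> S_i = 3 + 1*i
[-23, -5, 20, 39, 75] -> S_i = Random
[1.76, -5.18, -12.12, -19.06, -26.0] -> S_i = 1.76 + -6.94*i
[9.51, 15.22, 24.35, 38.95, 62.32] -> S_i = 9.51*1.60^i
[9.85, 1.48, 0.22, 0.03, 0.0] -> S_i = 9.85*0.15^i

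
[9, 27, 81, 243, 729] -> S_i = 9*3^i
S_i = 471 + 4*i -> [471, 475, 479, 483, 487]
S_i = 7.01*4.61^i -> [7.01, 32.32, 148.98, 686.78, 3166.08]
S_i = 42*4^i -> [42, 168, 672, 2688, 10752]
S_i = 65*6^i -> [65, 390, 2340, 14040, 84240]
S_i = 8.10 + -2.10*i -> [8.1, 6.0, 3.9, 1.8, -0.3]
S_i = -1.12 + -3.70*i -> [-1.12, -4.82, -8.52, -12.22, -15.92]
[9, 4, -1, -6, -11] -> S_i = 9 + -5*i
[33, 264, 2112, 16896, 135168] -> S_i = 33*8^i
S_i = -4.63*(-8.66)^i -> [-4.63, 40.1, -347.23, 3007.01, -26040.69]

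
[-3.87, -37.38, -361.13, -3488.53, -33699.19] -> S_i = -3.87*9.66^i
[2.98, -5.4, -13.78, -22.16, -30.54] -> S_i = 2.98 + -8.38*i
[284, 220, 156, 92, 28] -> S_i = 284 + -64*i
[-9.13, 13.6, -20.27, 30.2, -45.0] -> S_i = -9.13*(-1.49)^i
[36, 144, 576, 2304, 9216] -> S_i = 36*4^i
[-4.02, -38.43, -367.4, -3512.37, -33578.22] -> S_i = -4.02*9.56^i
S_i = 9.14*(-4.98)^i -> [9.14, -45.52, 226.68, -1128.84, 5621.65]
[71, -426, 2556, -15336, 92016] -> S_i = 71*-6^i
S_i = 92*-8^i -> [92, -736, 5888, -47104, 376832]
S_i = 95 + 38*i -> [95, 133, 171, 209, 247]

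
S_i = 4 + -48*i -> [4, -44, -92, -140, -188]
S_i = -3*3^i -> [-3, -9, -27, -81, -243]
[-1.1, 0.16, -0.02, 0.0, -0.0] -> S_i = -1.10*(-0.15)^i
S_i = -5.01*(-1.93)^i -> [-5.01, 9.67, -18.66, 36.02, -69.51]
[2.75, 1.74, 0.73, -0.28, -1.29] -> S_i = 2.75 + -1.01*i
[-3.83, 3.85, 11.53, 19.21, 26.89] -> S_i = -3.83 + 7.68*i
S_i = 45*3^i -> [45, 135, 405, 1215, 3645]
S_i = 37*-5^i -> [37, -185, 925, -4625, 23125]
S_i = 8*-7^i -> [8, -56, 392, -2744, 19208]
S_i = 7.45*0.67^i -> [7.45, 4.99, 3.34, 2.24, 1.5]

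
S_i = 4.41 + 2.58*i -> [4.41, 6.99, 9.57, 12.15, 14.73]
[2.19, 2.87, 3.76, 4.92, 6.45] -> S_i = 2.19*1.31^i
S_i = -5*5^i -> [-5, -25, -125, -625, -3125]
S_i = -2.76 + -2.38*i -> [-2.76, -5.14, -7.52, -9.9, -12.28]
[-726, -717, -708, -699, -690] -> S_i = -726 + 9*i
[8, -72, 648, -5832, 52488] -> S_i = 8*-9^i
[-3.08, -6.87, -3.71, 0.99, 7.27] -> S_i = Random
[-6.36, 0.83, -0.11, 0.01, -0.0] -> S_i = -6.36*(-0.13)^i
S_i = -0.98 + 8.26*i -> [-0.98, 7.28, 15.54, 23.8, 32.06]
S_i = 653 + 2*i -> [653, 655, 657, 659, 661]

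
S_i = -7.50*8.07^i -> [-7.5, -60.53, -488.44, -3941.68, -31809.39]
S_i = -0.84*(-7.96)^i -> [-0.84, 6.69, -53.22, 423.66, -3372.34]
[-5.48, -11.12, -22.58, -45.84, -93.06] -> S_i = -5.48*2.03^i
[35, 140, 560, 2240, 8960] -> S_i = 35*4^i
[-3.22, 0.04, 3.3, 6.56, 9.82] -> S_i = -3.22 + 3.26*i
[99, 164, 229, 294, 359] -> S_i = 99 + 65*i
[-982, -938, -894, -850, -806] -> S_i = -982 + 44*i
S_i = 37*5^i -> [37, 185, 925, 4625, 23125]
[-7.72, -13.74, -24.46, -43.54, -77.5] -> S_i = -7.72*1.78^i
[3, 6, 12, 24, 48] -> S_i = 3*2^i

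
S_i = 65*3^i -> [65, 195, 585, 1755, 5265]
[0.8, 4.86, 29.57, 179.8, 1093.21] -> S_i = 0.80*6.08^i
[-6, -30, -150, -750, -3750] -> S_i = -6*5^i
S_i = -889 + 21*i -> [-889, -868, -847, -826, -805]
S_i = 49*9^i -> [49, 441, 3969, 35721, 321489]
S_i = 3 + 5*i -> [3, 8, 13, 18, 23]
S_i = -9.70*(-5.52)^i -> [-9.7, 53.54, -295.56, 1631.51, -9005.92]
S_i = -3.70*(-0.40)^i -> [-3.7, 1.48, -0.59, 0.24, -0.09]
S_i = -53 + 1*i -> [-53, -52, -51, -50, -49]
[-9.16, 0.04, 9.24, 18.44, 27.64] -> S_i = -9.16 + 9.20*i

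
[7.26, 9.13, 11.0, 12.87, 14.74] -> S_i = 7.26 + 1.87*i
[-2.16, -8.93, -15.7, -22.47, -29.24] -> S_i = -2.16 + -6.77*i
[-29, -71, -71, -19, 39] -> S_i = Random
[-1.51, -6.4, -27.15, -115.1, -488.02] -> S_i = -1.51*4.24^i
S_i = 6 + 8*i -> [6, 14, 22, 30, 38]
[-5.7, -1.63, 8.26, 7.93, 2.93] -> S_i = Random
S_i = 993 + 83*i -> [993, 1076, 1159, 1242, 1325]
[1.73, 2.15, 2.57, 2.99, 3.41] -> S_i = 1.73 + 0.42*i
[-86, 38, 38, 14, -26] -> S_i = Random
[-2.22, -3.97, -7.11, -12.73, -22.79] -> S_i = -2.22*1.79^i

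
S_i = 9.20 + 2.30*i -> [9.2, 11.5, 13.8, 16.1, 18.4]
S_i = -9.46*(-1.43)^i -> [-9.46, 13.53, -19.34, 27.66, -39.56]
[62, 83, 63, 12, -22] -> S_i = Random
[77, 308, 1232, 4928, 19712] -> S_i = 77*4^i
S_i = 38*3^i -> [38, 114, 342, 1026, 3078]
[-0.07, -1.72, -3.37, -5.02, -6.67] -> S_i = -0.07 + -1.65*i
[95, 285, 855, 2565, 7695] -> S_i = 95*3^i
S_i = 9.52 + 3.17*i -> [9.52, 12.69, 15.86, 19.03, 22.2]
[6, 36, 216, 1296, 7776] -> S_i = 6*6^i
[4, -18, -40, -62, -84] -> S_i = 4 + -22*i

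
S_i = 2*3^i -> [2, 6, 18, 54, 162]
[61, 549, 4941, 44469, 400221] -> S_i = 61*9^i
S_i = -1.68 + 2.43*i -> [-1.68, 0.75, 3.18, 5.61, 8.04]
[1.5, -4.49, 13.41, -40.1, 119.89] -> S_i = 1.50*(-2.99)^i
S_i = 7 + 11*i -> [7, 18, 29, 40, 51]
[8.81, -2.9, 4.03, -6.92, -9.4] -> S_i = Random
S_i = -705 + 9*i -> [-705, -696, -687, -678, -669]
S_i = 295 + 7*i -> [295, 302, 309, 316, 323]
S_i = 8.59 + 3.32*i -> [8.59, 11.91, 15.23, 18.55, 21.87]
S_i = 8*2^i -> [8, 16, 32, 64, 128]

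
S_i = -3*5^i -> [-3, -15, -75, -375, -1875]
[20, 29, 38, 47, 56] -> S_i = 20 + 9*i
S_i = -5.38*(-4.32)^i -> [-5.38, 23.24, -100.4, 433.74, -1873.77]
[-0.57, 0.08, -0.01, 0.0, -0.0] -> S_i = -0.57*(-0.14)^i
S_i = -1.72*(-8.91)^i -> [-1.72, 15.33, -136.55, 1216.64, -10840.25]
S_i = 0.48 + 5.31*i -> [0.48, 5.79, 11.1, 16.41, 21.72]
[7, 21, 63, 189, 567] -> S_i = 7*3^i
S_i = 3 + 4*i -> [3, 7, 11, 15, 19]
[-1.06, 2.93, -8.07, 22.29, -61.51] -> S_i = -1.06*(-2.76)^i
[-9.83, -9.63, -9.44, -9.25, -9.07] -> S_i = -9.83*0.98^i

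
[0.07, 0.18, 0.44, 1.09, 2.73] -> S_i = 0.07*2.50^i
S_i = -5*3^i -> [-5, -15, -45, -135, -405]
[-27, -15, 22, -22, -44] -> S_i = Random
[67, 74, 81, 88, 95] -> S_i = 67 + 7*i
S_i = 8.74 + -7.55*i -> [8.74, 1.19, -6.36, -13.91, -21.46]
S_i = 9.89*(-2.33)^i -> [9.89, -23.04, 53.69, -125.1, 291.49]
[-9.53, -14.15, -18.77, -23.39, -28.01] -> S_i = -9.53 + -4.62*i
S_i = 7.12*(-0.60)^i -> [7.12, -4.27, 2.56, -1.54, 0.92]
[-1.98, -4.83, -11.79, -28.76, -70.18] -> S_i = -1.98*2.44^i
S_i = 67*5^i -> [67, 335, 1675, 8375, 41875]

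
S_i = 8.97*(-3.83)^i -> [8.97, -34.36, 131.58, -503.95, 1930.13]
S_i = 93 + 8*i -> [93, 101, 109, 117, 125]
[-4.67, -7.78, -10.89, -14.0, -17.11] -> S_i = -4.67 + -3.11*i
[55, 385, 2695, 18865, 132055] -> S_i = 55*7^i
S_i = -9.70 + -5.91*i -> [-9.7, -15.61, -21.52, -27.43, -33.34]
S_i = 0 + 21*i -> [0, 21, 42, 63, 84]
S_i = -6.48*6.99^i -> [-6.48, -45.3, -316.61, -2213.13, -15469.76]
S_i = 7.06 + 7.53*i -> [7.06, 14.59, 22.12, 29.65, 37.18]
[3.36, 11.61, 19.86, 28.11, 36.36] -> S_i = 3.36 + 8.25*i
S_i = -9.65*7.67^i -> [-9.65, -74.02, -567.7, -4354.25, -33397.1]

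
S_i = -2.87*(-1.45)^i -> [-2.87, 4.16, -6.03, 8.75, -12.69]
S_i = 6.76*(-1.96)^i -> [6.76, -13.25, 25.97, -50.9, 99.76]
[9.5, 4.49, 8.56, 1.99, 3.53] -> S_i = Random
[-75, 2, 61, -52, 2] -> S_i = Random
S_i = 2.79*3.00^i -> [2.79, 8.37, 25.11, 75.33, 225.99]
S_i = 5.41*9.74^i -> [5.41, 52.69, 513.23, 4998.9, 48689.25]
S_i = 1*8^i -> [1, 8, 64, 512, 4096]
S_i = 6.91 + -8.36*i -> [6.91, -1.45, -9.81, -18.17, -26.53]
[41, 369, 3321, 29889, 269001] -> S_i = 41*9^i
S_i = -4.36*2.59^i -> [-4.36, -11.29, -29.25, -75.75, -196.19]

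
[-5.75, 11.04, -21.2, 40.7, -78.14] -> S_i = -5.75*(-1.92)^i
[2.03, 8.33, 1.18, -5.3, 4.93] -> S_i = Random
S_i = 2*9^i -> [2, 18, 162, 1458, 13122]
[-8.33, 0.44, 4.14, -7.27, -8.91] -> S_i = Random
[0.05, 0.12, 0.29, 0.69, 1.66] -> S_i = 0.05*2.40^i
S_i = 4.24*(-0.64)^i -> [4.24, -2.71, 1.74, -1.11, 0.71]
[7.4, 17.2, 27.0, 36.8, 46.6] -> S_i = 7.40 + 9.80*i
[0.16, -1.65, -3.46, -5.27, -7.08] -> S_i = 0.16 + -1.81*i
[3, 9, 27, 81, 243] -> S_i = 3*3^i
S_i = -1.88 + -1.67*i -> [-1.88, -3.55, -5.22, -6.89, -8.56]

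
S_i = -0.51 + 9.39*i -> [-0.51, 8.88, 18.27, 27.66, 37.05]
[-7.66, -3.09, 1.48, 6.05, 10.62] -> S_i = -7.66 + 4.57*i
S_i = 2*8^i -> [2, 16, 128, 1024, 8192]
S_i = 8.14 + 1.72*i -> [8.14, 9.86, 11.58, 13.3, 15.02]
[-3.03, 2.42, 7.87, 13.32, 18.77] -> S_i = -3.03 + 5.45*i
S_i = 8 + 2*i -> [8, 10, 12, 14, 16]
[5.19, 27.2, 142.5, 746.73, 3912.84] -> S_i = 5.19*5.24^i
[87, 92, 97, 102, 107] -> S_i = 87 + 5*i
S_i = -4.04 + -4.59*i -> [-4.04, -8.63, -13.22, -17.81, -22.4]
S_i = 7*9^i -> [7, 63, 567, 5103, 45927]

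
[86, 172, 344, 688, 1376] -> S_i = 86*2^i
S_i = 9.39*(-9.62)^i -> [9.39, -90.33, 868.99, -8359.7, 80420.34]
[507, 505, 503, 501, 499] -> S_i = 507 + -2*i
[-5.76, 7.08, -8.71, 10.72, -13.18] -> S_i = -5.76*(-1.23)^i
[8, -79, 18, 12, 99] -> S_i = Random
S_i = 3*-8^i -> [3, -24, 192, -1536, 12288]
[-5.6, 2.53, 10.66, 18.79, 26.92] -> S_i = -5.60 + 8.13*i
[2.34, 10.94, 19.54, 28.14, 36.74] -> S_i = 2.34 + 8.60*i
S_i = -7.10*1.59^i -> [-7.1, -11.29, -17.95, -28.54, -45.38]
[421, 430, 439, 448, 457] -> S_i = 421 + 9*i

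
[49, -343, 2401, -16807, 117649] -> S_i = 49*-7^i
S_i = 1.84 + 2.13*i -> [1.84, 3.97, 6.1, 8.23, 10.36]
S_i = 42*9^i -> [42, 378, 3402, 30618, 275562]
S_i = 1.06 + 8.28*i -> [1.06, 9.34, 17.62, 25.9, 34.18]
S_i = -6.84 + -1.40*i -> [-6.84, -8.24, -9.64, -11.04, -12.44]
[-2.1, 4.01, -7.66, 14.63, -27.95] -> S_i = -2.10*(-1.91)^i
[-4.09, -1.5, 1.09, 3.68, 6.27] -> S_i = -4.09 + 2.59*i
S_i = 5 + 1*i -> [5, 6, 7, 8, 9]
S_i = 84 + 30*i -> [84, 114, 144, 174, 204]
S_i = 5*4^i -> [5, 20, 80, 320, 1280]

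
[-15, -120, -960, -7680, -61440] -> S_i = -15*8^i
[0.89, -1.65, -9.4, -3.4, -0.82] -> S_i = Random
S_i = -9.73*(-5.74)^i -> [-9.73, 55.85, -320.58, 1840.13, -10562.35]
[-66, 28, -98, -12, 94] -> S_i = Random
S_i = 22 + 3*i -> [22, 25, 28, 31, 34]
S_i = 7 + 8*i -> [7, 15, 23, 31, 39]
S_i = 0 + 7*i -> [0, 7, 14, 21, 28]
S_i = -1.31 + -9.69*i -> [-1.31, -11.0, -20.69, -30.38, -40.07]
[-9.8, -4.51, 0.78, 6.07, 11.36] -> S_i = -9.80 + 5.29*i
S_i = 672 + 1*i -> [672, 673, 674, 675, 676]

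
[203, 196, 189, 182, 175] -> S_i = 203 + -7*i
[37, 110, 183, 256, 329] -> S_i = 37 + 73*i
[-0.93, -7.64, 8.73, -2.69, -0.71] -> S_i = Random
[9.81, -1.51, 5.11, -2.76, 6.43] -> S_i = Random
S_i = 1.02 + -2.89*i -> [1.02, -1.87, -4.76, -7.65, -10.54]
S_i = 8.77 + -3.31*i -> [8.77, 5.46, 2.15, -1.16, -4.47]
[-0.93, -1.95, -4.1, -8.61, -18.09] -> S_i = -0.93*2.10^i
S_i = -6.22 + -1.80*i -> [-6.22, -8.02, -9.82, -11.62, -13.42]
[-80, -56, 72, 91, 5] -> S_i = Random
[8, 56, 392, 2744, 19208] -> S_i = 8*7^i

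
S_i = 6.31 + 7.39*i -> [6.31, 13.7, 21.09, 28.48, 35.87]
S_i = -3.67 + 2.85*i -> [-3.67, -0.82, 2.03, 4.88, 7.73]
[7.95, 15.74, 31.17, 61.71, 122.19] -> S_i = 7.95*1.98^i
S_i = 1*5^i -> [1, 5, 25, 125, 625]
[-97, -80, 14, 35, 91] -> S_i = Random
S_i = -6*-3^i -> [-6, 18, -54, 162, -486]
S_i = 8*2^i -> [8, 16, 32, 64, 128]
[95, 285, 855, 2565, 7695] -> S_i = 95*3^i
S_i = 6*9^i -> [6, 54, 486, 4374, 39366]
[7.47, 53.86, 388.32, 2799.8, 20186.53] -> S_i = 7.47*7.21^i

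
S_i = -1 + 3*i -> [-1, 2, 5, 8, 11]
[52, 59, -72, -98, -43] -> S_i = Random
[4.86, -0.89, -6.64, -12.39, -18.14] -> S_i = 4.86 + -5.75*i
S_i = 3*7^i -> [3, 21, 147, 1029, 7203]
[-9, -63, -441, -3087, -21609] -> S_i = -9*7^i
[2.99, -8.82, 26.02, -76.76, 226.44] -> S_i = 2.99*(-2.95)^i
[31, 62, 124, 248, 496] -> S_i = 31*2^i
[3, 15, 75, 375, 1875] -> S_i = 3*5^i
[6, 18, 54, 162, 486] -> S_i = 6*3^i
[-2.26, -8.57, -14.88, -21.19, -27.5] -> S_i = -2.26 + -6.31*i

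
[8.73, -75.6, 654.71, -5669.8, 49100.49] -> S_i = 8.73*(-8.66)^i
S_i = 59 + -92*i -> [59, -33, -125, -217, -309]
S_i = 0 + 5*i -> [0, 5, 10, 15, 20]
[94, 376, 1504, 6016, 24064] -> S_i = 94*4^i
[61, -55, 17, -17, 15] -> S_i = Random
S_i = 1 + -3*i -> [1, -2, -5, -8, -11]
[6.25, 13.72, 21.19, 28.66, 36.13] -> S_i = 6.25 + 7.47*i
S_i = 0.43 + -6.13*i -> [0.43, -5.7, -11.83, -17.96, -24.09]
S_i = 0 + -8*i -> [0, -8, -16, -24, -32]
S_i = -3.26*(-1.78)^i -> [-3.26, 5.8, -10.33, 18.39, -32.73]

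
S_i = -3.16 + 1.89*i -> [-3.16, -1.27, 0.62, 2.51, 4.4]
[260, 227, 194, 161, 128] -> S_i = 260 + -33*i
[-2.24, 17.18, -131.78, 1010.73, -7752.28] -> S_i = -2.24*(-7.67)^i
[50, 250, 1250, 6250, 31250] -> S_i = 50*5^i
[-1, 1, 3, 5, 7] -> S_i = -1 + 2*i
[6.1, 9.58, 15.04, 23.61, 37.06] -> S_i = 6.10*1.57^i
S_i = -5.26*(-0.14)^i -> [-5.26, 0.74, -0.1, 0.01, -0.0]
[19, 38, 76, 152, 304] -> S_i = 19*2^i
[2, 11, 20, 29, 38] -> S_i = 2 + 9*i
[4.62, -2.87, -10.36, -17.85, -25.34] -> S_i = 4.62 + -7.49*i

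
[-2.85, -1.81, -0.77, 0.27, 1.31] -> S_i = -2.85 + 1.04*i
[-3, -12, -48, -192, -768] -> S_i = -3*4^i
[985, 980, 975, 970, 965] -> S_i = 985 + -5*i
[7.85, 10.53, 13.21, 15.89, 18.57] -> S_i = 7.85 + 2.68*i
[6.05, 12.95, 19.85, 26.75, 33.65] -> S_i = 6.05 + 6.90*i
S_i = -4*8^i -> [-4, -32, -256, -2048, -16384]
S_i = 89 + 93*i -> [89, 182, 275, 368, 461]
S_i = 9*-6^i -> [9, -54, 324, -1944, 11664]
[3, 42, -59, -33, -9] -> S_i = Random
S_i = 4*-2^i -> [4, -8, 16, -32, 64]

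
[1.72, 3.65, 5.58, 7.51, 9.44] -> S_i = 1.72 + 1.93*i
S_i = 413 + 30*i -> [413, 443, 473, 503, 533]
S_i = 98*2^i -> [98, 196, 392, 784, 1568]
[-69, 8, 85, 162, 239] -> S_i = -69 + 77*i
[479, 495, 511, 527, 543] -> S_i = 479 + 16*i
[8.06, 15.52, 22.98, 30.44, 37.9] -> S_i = 8.06 + 7.46*i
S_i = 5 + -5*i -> [5, 0, -5, -10, -15]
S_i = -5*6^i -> [-5, -30, -180, -1080, -6480]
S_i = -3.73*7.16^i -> [-3.73, -26.71, -191.22, -1369.14, -9803.04]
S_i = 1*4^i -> [1, 4, 16, 64, 256]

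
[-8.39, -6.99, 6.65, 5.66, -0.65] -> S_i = Random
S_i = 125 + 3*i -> [125, 128, 131, 134, 137]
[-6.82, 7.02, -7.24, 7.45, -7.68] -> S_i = -6.82*(-1.03)^i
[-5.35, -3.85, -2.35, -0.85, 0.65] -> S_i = -5.35 + 1.50*i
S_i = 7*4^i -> [7, 28, 112, 448, 1792]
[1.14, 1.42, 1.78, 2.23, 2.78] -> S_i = 1.14*1.25^i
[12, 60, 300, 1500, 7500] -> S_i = 12*5^i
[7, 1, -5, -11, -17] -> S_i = 7 + -6*i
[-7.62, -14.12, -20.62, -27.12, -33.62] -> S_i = -7.62 + -6.50*i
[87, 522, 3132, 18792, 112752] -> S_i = 87*6^i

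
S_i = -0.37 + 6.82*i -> [-0.37, 6.45, 13.27, 20.09, 26.91]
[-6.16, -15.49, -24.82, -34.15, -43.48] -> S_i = -6.16 + -9.33*i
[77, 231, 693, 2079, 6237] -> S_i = 77*3^i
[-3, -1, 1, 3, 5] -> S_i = -3 + 2*i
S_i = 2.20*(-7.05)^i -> [2.2, -15.51, 109.35, -770.89, 5434.74]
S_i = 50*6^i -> [50, 300, 1800, 10800, 64800]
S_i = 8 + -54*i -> [8, -46, -100, -154, -208]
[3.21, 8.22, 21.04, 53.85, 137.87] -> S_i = 3.21*2.56^i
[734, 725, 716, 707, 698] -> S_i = 734 + -9*i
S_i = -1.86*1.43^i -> [-1.86, -2.66, -3.8, -5.44, -7.78]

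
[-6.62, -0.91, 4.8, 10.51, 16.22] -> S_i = -6.62 + 5.71*i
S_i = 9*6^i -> [9, 54, 324, 1944, 11664]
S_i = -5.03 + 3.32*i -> [-5.03, -1.71, 1.61, 4.93, 8.25]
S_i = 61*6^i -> [61, 366, 2196, 13176, 79056]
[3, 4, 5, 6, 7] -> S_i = 3 + 1*i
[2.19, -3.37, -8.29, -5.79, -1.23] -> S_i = Random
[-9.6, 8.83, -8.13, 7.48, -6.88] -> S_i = -9.60*(-0.92)^i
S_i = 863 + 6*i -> [863, 869, 875, 881, 887]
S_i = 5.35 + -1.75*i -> [5.35, 3.6, 1.85, 0.1, -1.65]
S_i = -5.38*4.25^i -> [-5.38, -22.86, -97.18, -413.0, -1755.25]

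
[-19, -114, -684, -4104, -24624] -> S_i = -19*6^i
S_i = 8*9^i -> [8, 72, 648, 5832, 52488]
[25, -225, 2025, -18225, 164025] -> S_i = 25*-9^i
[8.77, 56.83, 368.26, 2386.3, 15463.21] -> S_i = 8.77*6.48^i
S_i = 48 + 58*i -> [48, 106, 164, 222, 280]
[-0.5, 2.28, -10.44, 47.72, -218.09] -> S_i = -0.50*(-4.57)^i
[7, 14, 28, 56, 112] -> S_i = 7*2^i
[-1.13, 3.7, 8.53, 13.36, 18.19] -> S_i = -1.13 + 4.83*i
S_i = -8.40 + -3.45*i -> [-8.4, -11.85, -15.3, -18.75, -22.2]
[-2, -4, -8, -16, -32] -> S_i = -2*2^i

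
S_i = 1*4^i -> [1, 4, 16, 64, 256]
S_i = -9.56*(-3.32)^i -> [-9.56, 31.74, -105.37, 349.84, -1161.48]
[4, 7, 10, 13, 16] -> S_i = 4 + 3*i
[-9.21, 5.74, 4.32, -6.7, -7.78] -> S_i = Random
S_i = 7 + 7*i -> [7, 14, 21, 28, 35]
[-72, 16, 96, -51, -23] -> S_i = Random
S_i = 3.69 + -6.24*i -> [3.69, -2.55, -8.79, -15.03, -21.27]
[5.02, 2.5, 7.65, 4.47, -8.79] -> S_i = Random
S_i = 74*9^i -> [74, 666, 5994, 53946, 485514]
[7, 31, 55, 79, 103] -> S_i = 7 + 24*i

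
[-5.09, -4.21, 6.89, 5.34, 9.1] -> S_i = Random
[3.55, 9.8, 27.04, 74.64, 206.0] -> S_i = 3.55*2.76^i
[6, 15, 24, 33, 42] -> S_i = 6 + 9*i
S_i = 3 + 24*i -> [3, 27, 51, 75, 99]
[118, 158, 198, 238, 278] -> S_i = 118 + 40*i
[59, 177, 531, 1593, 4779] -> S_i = 59*3^i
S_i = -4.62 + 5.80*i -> [-4.62, 1.18, 6.98, 12.78, 18.58]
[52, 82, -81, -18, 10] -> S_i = Random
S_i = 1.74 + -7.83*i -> [1.74, -6.09, -13.92, -21.75, -29.58]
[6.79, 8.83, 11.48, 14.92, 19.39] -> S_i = 6.79*1.30^i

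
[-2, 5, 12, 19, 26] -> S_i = -2 + 7*i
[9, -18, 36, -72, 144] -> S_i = 9*-2^i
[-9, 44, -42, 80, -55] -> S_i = Random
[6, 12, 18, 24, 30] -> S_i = 6 + 6*i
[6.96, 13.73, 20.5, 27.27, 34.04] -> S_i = 6.96 + 6.77*i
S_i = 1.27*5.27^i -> [1.27, 6.69, 35.27, 185.88, 979.59]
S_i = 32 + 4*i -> [32, 36, 40, 44, 48]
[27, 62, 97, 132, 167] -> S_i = 27 + 35*i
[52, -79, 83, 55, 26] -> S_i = Random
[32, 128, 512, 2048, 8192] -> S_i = 32*4^i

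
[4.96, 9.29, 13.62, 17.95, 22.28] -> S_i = 4.96 + 4.33*i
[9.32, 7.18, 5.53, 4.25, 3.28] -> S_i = 9.32*0.77^i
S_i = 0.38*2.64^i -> [0.38, 1.0, 2.65, 6.99, 18.46]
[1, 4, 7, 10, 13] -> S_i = 1 + 3*i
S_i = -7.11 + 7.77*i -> [-7.11, 0.66, 8.43, 16.2, 23.97]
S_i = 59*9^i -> [59, 531, 4779, 43011, 387099]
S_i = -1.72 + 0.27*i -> [-1.72, -1.45, -1.18, -0.91, -0.64]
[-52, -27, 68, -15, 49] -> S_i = Random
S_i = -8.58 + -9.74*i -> [-8.58, -18.32, -28.06, -37.8, -47.54]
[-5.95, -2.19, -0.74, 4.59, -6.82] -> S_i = Random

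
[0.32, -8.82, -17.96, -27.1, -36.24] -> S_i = 0.32 + -9.14*i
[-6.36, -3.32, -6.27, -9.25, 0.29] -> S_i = Random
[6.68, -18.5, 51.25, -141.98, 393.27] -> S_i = 6.68*(-2.77)^i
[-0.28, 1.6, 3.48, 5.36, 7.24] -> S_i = -0.28 + 1.88*i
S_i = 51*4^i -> [51, 204, 816, 3264, 13056]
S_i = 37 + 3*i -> [37, 40, 43, 46, 49]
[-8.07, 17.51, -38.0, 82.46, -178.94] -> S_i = -8.07*(-2.17)^i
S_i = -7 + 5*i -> [-7, -2, 3, 8, 13]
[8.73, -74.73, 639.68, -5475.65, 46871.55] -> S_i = 8.73*(-8.56)^i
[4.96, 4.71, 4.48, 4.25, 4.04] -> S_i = 4.96*0.95^i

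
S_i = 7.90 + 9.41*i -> [7.9, 17.31, 26.72, 36.13, 45.54]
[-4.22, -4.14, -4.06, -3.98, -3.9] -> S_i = -4.22 + 0.08*i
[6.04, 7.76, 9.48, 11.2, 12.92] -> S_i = 6.04 + 1.72*i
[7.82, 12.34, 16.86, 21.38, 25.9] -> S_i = 7.82 + 4.52*i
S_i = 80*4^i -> [80, 320, 1280, 5120, 20480]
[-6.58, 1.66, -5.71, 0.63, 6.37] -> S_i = Random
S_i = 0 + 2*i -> [0, 2, 4, 6, 8]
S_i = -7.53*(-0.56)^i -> [-7.53, 4.22, -2.36, 1.32, -0.74]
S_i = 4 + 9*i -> [4, 13, 22, 31, 40]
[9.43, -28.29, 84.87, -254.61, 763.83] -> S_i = 9.43*(-3.00)^i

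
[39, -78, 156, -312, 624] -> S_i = 39*-2^i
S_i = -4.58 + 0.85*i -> [-4.58, -3.73, -2.88, -2.03, -1.18]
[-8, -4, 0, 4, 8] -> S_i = -8 + 4*i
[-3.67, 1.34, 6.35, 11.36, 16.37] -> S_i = -3.67 + 5.01*i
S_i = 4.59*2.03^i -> [4.59, 9.32, 18.91, 38.4, 77.95]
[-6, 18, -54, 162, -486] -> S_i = -6*-3^i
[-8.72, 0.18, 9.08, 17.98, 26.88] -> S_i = -8.72 + 8.90*i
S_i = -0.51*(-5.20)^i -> [-0.51, 2.65, -13.79, 71.71, -372.89]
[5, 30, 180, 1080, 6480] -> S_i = 5*6^i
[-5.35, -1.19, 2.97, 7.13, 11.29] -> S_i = -5.35 + 4.16*i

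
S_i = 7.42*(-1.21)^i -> [7.42, -8.98, 10.86, -13.14, 15.91]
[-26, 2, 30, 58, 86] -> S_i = -26 + 28*i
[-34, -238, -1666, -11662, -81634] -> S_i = -34*7^i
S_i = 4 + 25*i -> [4, 29, 54, 79, 104]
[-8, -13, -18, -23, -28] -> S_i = -8 + -5*i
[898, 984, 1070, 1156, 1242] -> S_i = 898 + 86*i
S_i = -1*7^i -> [-1, -7, -49, -343, -2401]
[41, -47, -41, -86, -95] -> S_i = Random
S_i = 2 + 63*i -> [2, 65, 128, 191, 254]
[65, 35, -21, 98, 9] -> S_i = Random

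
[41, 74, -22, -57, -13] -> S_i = Random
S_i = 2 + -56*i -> [2, -54, -110, -166, -222]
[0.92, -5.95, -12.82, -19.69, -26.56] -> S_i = 0.92 + -6.87*i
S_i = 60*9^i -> [60, 540, 4860, 43740, 393660]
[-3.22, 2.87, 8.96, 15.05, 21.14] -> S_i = -3.22 + 6.09*i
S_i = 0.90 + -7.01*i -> [0.9, -6.11, -13.12, -20.13, -27.14]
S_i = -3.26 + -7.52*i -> [-3.26, -10.78, -18.3, -25.82, -33.34]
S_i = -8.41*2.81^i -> [-8.41, -23.63, -66.41, -186.6, -524.35]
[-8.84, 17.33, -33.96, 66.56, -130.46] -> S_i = -8.84*(-1.96)^i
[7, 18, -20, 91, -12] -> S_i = Random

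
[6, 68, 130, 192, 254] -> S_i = 6 + 62*i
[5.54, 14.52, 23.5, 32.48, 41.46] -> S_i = 5.54 + 8.98*i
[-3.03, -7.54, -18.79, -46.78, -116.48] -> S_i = -3.03*2.49^i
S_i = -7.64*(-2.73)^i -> [-7.64, 20.86, -56.94, 155.45, -424.37]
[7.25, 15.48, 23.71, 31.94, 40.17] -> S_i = 7.25 + 8.23*i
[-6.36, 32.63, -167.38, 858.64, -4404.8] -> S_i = -6.36*(-5.13)^i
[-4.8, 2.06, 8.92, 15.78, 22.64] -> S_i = -4.80 + 6.86*i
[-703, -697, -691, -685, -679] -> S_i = -703 + 6*i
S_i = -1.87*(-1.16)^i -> [-1.87, 2.17, -2.52, 2.92, -3.39]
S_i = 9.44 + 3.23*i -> [9.44, 12.67, 15.9, 19.13, 22.36]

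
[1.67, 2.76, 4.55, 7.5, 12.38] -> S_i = 1.67*1.65^i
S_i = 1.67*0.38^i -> [1.67, 0.63, 0.24, 0.09, 0.03]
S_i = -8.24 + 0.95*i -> [-8.24, -7.29, -6.34, -5.39, -4.44]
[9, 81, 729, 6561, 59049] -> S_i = 9*9^i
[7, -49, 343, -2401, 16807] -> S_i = 7*-7^i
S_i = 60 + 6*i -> [60, 66, 72, 78, 84]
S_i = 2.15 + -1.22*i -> [2.15, 0.93, -0.29, -1.51, -2.73]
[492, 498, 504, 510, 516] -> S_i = 492 + 6*i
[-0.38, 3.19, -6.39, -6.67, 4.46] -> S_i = Random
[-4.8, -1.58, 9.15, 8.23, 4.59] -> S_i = Random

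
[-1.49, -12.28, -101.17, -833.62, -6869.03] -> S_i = -1.49*8.24^i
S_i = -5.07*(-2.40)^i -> [-5.07, 12.17, -29.2, 70.09, -168.21]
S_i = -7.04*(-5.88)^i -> [-7.04, 41.4, -243.4, 1431.21, -8415.54]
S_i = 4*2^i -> [4, 8, 16, 32, 64]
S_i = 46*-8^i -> [46, -368, 2944, -23552, 188416]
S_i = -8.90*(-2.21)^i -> [-8.9, 19.67, -43.47, 96.07, -212.3]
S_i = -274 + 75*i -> [-274, -199, -124, -49, 26]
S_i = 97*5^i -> [97, 485, 2425, 12125, 60625]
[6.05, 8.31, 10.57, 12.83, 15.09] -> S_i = 6.05 + 2.26*i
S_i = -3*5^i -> [-3, -15, -75, -375, -1875]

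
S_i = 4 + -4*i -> [4, 0, -4, -8, -12]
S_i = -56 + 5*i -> [-56, -51, -46, -41, -36]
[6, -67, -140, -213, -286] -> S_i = 6 + -73*i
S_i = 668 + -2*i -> [668, 666, 664, 662, 660]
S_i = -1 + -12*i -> [-1, -13, -25, -37, -49]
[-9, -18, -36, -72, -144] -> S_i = -9*2^i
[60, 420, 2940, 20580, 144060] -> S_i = 60*7^i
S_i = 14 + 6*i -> [14, 20, 26, 32, 38]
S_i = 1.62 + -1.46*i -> [1.62, 0.16, -1.3, -2.76, -4.22]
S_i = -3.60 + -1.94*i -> [-3.6, -5.54, -7.48, -9.42, -11.36]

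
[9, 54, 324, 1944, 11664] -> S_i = 9*6^i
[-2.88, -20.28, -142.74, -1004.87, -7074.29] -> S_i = -2.88*7.04^i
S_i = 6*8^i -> [6, 48, 384, 3072, 24576]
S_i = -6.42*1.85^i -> [-6.42, -11.88, -21.97, -40.65, -75.2]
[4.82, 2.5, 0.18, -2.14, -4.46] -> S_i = 4.82 + -2.32*i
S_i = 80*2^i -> [80, 160, 320, 640, 1280]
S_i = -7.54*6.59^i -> [-7.54, -49.69, -327.45, -2157.88, -14220.44]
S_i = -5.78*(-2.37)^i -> [-5.78, 13.7, -32.47, 76.94, -182.36]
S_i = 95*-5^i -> [95, -475, 2375, -11875, 59375]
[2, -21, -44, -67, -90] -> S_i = 2 + -23*i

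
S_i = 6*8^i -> [6, 48, 384, 3072, 24576]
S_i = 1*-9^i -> [1, -9, 81, -729, 6561]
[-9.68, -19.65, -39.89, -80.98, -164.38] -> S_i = -9.68*2.03^i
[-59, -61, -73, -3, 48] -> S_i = Random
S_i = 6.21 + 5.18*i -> [6.21, 11.39, 16.57, 21.75, 26.93]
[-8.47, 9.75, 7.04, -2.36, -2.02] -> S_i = Random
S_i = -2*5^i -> [-2, -10, -50, -250, -1250]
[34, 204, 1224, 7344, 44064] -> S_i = 34*6^i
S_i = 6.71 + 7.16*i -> [6.71, 13.87, 21.03, 28.19, 35.35]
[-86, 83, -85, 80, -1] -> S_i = Random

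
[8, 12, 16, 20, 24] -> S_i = 8 + 4*i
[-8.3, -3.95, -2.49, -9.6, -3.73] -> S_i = Random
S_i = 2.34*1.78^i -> [2.34, 4.17, 7.41, 13.2, 23.49]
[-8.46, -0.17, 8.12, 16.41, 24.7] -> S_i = -8.46 + 8.29*i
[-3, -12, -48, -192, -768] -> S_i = -3*4^i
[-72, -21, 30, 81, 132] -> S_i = -72 + 51*i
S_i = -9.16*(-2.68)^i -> [-9.16, 24.55, -65.79, 176.32, -472.54]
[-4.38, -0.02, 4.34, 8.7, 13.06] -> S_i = -4.38 + 4.36*i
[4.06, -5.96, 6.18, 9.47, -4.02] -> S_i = Random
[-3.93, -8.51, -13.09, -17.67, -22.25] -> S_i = -3.93 + -4.58*i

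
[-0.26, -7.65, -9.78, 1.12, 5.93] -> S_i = Random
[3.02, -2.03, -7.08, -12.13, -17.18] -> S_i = 3.02 + -5.05*i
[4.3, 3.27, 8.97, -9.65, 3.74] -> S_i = Random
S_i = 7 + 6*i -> [7, 13, 19, 25, 31]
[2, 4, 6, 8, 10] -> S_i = 2 + 2*i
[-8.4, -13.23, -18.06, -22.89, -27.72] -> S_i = -8.40 + -4.83*i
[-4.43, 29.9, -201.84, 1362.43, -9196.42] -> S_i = -4.43*(-6.75)^i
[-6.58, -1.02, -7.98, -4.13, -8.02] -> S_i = Random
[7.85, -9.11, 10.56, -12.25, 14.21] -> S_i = 7.85*(-1.16)^i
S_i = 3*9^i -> [3, 27, 243, 2187, 19683]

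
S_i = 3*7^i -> [3, 21, 147, 1029, 7203]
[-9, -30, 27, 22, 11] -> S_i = Random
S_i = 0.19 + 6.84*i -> [0.19, 7.03, 13.87, 20.71, 27.55]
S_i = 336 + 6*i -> [336, 342, 348, 354, 360]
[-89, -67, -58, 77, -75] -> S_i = Random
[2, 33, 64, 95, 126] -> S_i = 2 + 31*i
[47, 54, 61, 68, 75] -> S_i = 47 + 7*i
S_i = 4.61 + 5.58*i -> [4.61, 10.19, 15.77, 21.35, 26.93]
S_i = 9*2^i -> [9, 18, 36, 72, 144]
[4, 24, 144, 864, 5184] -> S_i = 4*6^i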